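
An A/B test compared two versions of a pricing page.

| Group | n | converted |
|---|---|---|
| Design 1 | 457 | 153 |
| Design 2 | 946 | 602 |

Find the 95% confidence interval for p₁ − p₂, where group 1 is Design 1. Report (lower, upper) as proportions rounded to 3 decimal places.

(-0.355, -0.249)

Sample proportions: 153/457 = 0.3348, 602/946 = 0.6364.
Each SE is √(p̂(1−p̂)/n): √(0.3348·0.6652/457) = 0.02208 and √(0.6364·0.3636/946) = 0.01564.
SE(p̂₁ − p̂₂) = √(SE₁² + SE₂²) = √(0.0004875264 + 0.0002446096) = 0.02706, since the two samples are independent.
At 95% confidence z* = 1.960; margin = 1.960 × 0.02706 = 0.05304.
The difference is 0.3348 − 0.6364 = -0.3016, so the interval is -0.3016 ± 0.05304 = (-0.355, -0.249).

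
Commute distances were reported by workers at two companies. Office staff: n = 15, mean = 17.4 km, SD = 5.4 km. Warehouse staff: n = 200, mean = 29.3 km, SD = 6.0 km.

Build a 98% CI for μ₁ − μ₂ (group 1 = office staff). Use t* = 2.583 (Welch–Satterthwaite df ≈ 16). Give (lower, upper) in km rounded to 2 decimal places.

SE₁ = s₁/√n₁ = 5.4/√15 = 1.3943; SE₂ = 6.0/√200 = 0.4243.
Independent samples, unequal variances: SE_diff = √(SE₁² + SE₂²) = √(1.94407249 + 0.18003049) = 1.4574.
t* = 2.583, so margin of error = 2.583 × 1.4574 = 3.7645.
Difference in means = 17.4 − 29.3 = -11.9000.
-11.9000 ± 3.7645 → (-15.66, -8.14).

(-15.66, -8.14)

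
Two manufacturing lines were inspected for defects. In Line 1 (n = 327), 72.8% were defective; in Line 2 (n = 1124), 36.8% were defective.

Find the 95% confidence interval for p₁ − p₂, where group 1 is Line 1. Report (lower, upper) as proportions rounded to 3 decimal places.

(0.304, 0.416)

Each SE is √(p̂(1−p̂)/n): √(0.7280·0.2720/327) = 0.02461 and √(0.3680·0.6320/1124) = 0.01438.
SE(p̂₁ − p̂₂) = √(SE₁² + SE₂²) = √(0.0006056521 + 0.0002067844) = 0.02850, since the two samples are independent.
At 95% confidence z* = 1.960; margin = 1.960 × 0.02850 = 0.05586.
The difference is 0.7280 − 0.3680 = 0.3600, so the interval is 0.3600 ± 0.05586 = (0.304, 0.416).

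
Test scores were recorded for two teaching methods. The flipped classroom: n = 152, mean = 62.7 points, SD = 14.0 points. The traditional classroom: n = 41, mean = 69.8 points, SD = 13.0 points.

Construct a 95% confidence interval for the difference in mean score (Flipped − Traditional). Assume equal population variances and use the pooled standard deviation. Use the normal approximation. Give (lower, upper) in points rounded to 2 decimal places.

(-11.86, -2.34)

Pooled variance s_p² = [151·14.0² + 40·13.0²] / (152+41−2) = 190.3455, so s_p = 13.7966.
SE_diff = s_p·√(1/n₁ + 1/n₂) = 13.7966·√(1/152 + 1/41) = 2.4279.
z* = 1.960; margin = 1.960 × 2.4279 = 4.7587.
Difference = 62.7 − 69.8 = -7.1000.
-7.1000 ± 4.7587 → (-11.86, -2.34).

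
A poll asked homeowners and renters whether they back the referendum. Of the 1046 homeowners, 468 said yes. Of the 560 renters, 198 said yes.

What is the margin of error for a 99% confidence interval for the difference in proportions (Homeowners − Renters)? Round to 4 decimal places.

Sample proportions: 468/1046 = 0.4474, 198/560 = 0.3536.
Each SE is √(p̂(1−p̂)/n): √(0.4474·0.5526/1046) = 0.01537 and √(0.3536·0.6464/560) = 0.02020.
SE(p̂₁ − p̂₂) = √(SE₁² + SE₂²) = √(0.0002362369 + 0.00040804) = 0.02538, since the two samples are independent.
At 99% confidence z* = 2.576; margin = 2.576 × 0.02538 = 0.06538.

0.0654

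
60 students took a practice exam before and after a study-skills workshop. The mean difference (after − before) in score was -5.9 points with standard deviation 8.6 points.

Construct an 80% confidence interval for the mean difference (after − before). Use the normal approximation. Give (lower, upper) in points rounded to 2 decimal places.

(-7.32, -4.48)

Paired design: SE = s_d/√n = 8.6/√60 = 1.1103.
z* = 1.282; margin of error = 1.282 × 1.1103 = 1.4234.
-5.9 ± 1.4234 → (-7.32, -4.48).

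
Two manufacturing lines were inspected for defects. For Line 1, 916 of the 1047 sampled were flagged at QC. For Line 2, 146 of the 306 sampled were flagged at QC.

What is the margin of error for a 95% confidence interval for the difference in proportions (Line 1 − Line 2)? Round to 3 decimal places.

First, p̂₁ = 916/1047 = 0.8749; p̂₂ = 146/306 = 0.4771.
The two standard errors are √(0.8749×0.1251/1047) = 0.01022 and √(0.4771×0.5229/306) = 0.02855.
Because the samples are independent, SE_diff = √(0.01022² + 0.02855²) = 0.03032.
Using z* = 1.960 for 95%, ME = 1.960 × 0.03032 = 0.05943.

0.059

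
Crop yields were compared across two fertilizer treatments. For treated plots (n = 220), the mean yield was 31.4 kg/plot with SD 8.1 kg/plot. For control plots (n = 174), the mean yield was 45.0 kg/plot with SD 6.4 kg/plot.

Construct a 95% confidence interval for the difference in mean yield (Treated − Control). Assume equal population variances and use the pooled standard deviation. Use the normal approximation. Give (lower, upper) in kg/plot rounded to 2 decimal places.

s_p = √[((n₁−1)s₁² + (n₂−1)s₂²)/(n₁+n₂−2)] = √[(219·8.1² + 173·6.4²)/392] = 7.3981.
SE = 7.3981·√(1/220 + 1/174) = 0.7506.
With z* = 1.960, margin = 1.960 × 0.7506 = 1.4712.
x̄₁ − x̄₂ = 31.4 − 45.0 = -13.6000; interval -13.6000 ± 1.4712 = (-15.07, -12.13).

(-15.07, -12.13)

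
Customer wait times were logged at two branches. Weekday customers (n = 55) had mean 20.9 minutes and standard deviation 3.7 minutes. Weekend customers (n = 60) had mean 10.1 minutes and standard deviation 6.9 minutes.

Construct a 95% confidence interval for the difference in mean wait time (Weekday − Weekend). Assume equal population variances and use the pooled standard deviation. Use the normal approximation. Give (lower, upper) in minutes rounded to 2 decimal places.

(8.75, 12.85)

s_p = √[((n₁−1)s₁² + (n₂−1)s₂²)/(n₁+n₂−2)] = √[(54·3.7² + 59·6.9²)/113] = 5.6036.
SE = 5.6036·√(1/55 + 1/60) = 1.0461.
With z* = 1.960, margin = 1.960 × 1.0461 = 2.0504.
x̄₁ − x̄₂ = 20.9 − 10.1 = 10.8000; interval 10.8000 ± 2.0504 = (8.75, 12.85).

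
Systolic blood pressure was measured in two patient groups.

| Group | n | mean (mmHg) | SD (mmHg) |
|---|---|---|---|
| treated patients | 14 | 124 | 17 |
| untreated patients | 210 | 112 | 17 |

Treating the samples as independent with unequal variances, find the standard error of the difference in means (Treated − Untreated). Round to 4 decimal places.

4.6924

SE₁ = s₁/√n₁ = 17/√14 = 4.5434; SE₂ = 17/√210 = 1.1731.
Independent samples, unequal variances: SE_diff = √(SE₁² + SE₂²) = √(20.64248356 + 1.37616361) = 4.6924.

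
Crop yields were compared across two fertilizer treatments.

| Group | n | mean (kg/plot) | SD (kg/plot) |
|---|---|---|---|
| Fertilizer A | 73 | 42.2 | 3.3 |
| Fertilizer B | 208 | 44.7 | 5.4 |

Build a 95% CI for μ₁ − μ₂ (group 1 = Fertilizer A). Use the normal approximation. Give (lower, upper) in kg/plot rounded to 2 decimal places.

(-3.55, -1.45)

SE₁ = s₁/√n₁ = 3.3/√73 = 0.3862; SE₂ = 5.4/√208 = 0.3744.
Independent samples, unequal variances: SE_diff = √(SE₁² + SE₂²) = √(0.14915044 + 0.14017536) = 0.5379.
z* = 1.960, so margin of error = 1.960 × 0.5379 = 1.0543.
Difference in means = 42.2 − 44.7 = -2.5000.
-2.5000 ± 1.0543 → (-3.55, -1.45).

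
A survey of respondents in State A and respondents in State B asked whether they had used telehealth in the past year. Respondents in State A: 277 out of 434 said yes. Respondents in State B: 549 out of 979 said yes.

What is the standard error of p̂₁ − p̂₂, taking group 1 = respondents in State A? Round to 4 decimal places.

0.0280

Sample proportions: 277/434 = 0.6382, 549/979 = 0.5608.
Each SE is √(p̂(1−p̂)/n): √(0.6382·0.3618/434) = 0.02307 and √(0.5608·0.4392/979) = 0.01586.
SE(p̂₁ − p̂₂) = √(SE₁² + SE₂²) = √(0.0005322249 + 0.0002515396) = 0.02800, since the two samples are independent.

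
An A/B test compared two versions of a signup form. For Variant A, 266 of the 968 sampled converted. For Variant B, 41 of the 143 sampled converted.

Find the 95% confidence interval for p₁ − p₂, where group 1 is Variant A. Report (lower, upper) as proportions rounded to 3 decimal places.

p̂₁ = 266/968 = 0.2748 and p̂₂ = 41/143 = 0.2867.
SE₁ = √(p̂₁(1−p̂₁)/n₁) = √(0.2748·0.7252/968) = 0.01435; SE₂ = √(0.2867·0.7133/143) = 0.03782.
Independent samples: SE of the difference = √(SE₁² + SE₂²) = √(0.0002059225 + 0.0014303524) = 0.04045.
z* for 95% confidence is 1.960, so the margin of error is 1.960 × 0.04045 = 0.07928.
Point estimate p̂₁ − p̂₂ = 0.2748 − 0.2867 = -0.0119.
-0.0119 ± 0.07928 → (-0.091, 0.067).

(-0.091, 0.067)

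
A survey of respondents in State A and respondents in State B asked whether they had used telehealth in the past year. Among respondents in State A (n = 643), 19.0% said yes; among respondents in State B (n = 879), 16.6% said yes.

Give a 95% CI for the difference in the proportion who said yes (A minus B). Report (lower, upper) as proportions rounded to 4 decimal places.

Each SE is √(p̂(1−p̂)/n): √(0.1900·0.8100/643) = 0.01547 and √(0.1660·0.8340/879) = 0.01255.
SE(p̂₁ − p̂₂) = √(SE₁² + SE₂²) = √(0.0002393209 + 0.0001575025) = 0.01992, since the two samples are independent.
At 95% confidence z* = 1.960; margin = 1.960 × 0.01992 = 0.03904.
The difference is 0.1900 − 0.1660 = 0.0240, so the interval is 0.0240 ± 0.03904 = (-0.0150, 0.0630).

(-0.0150, 0.0630)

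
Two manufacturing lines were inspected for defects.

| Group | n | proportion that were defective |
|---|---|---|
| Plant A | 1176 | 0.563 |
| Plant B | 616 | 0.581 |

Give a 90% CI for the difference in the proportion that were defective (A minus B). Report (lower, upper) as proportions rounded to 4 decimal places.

(-0.0584, 0.0224)

Each SE is √(p̂(1−p̂)/n): √(0.5630·0.4370/1176) = 0.01446 and √(0.5810·0.4190/616) = 0.01988.
SE(p̂₁ − p̂₂) = √(SE₁² + SE₂²) = √(0.0002090916 + 0.0003952144) = 0.02458, since the two samples are independent.
At 90% confidence z* = 1.645; margin = 1.645 × 0.02458 = 0.04043.
The difference is 0.5630 − 0.5810 = -0.0180, so the interval is -0.0180 ± 0.04043 = (-0.0584, 0.0224).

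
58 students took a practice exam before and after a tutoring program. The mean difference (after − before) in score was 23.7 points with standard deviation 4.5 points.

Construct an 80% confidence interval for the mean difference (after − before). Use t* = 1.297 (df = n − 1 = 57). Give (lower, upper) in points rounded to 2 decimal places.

(22.93, 24.47)

Paired design: SE = s_d/√n = 4.5/√58 = 0.5909.
t* = 1.297; margin of error = 1.297 × 0.5909 = 0.7664.
23.7 ± 0.7664 → (22.93, 24.47).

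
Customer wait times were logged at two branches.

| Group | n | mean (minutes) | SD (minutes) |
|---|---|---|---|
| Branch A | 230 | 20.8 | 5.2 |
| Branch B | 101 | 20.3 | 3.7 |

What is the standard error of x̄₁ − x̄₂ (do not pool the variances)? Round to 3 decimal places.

SE₁ = s₁/√n₁ = 5.2/√230 = 0.3429; SE₂ = 3.7/√101 = 0.3682.
Independent samples, unequal variances: SE_diff = √(SE₁² + SE₂²) = √(0.11758041 + 0.13557124) = 0.5031.

0.503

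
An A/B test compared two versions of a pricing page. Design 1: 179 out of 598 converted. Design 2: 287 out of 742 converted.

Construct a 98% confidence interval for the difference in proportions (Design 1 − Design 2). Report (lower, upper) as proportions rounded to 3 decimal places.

(-0.148, -0.027)

First, p̂₁ = 179/598 = 0.2993; p̂₂ = 287/742 = 0.3868.
The two standard errors are √(0.2993×0.7007/598) = 0.01873 and √(0.3868×0.6132/742) = 0.01788.
Because the samples are independent, SE_diff = √(0.01873² + 0.01788²) = 0.02589.
Using z* = 2.326 for 98%, ME = 2.326 × 0.02589 = 0.06022.
p̂₁ − p̂₂ = -0.0875; interval -0.0875 ± 0.06022 gives (-0.148, -0.027).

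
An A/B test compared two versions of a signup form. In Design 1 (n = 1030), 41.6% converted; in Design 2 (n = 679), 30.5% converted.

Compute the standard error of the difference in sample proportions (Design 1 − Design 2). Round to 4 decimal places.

0.0234

Each SE is √(p̂(1−p̂)/n): √(0.4160·0.5840/1030) = 0.01536 and √(0.3050·0.6950/679) = 0.01767.
SE(p̂₁ − p̂₂) = √(SE₁² + SE₂²) = √(0.0002359296 + 0.0003122289) = 0.02341, since the two samples are independent.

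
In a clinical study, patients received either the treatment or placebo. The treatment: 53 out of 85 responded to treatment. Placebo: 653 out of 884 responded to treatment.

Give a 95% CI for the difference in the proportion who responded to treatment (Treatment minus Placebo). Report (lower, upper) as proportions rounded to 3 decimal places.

p̂₁ = 53/85 = 0.6235 and p̂₂ = 653/884 = 0.7387.
SE₁ = √(p̂₁(1−p̂₁)/n₁) = √(0.6235·0.3765/85) = 0.05255; SE₂ = √(0.7387·0.2613/884) = 0.01478.
Independent samples: SE of the difference = √(SE₁² + SE₂²) = √(0.0027615025 + 0.0002184484) = 0.05459.
z* for 95% confidence is 1.960, so the margin of error is 1.960 × 0.05459 = 0.10700.
Point estimate p̂₁ − p̂₂ = 0.6235 − 0.7387 = -0.1152.
-0.1152 ± 0.10700 → (-0.222, -0.008).

(-0.222, -0.008)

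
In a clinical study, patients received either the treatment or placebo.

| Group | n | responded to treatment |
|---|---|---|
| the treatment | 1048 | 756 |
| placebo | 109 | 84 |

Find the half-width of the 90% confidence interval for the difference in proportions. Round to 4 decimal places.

0.0701

Sample proportions: 756/1048 = 0.7214, 84/109 = 0.7706.
Each SE is √(p̂(1−p̂)/n): √(0.7214·0.2786/1048) = 0.01385 and √(0.7706·0.2294/109) = 0.04027.
SE(p̂₁ − p̂₂) = √(SE₁² + SE₂²) = √(0.0001918225 + 0.0016216729) = 0.04259, since the two samples are independent.
At 90% confidence z* = 1.645; margin = 1.645 × 0.04259 = 0.07006.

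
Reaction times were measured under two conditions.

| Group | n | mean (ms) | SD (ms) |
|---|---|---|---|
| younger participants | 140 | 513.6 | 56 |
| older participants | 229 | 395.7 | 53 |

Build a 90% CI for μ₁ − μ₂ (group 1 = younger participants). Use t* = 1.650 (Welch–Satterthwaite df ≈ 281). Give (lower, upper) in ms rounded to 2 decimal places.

Standard errors of each mean: 56/√140 = 4.7329 and 53/√229 = 3.5023.
SE(x̄₁ − x̄₂) = √(4.7329² + 3.5023²) = 5.8878 for independent samples with unequal variances.
With t* = 1.650, the margin is 1.650 × 5.8878 = 9.7149.
x̄₁ − x̄₂ = 513.6 − 395.7 = 117.9000; the interval is 117.9000 ± 9.7149 = (108.19, 127.61).

(108.19, 127.61)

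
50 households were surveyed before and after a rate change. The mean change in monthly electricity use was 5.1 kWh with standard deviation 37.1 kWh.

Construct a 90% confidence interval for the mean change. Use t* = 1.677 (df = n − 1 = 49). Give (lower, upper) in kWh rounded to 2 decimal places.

Paired design: SE = s_d/√n = 37.1/√50 = 5.2467.
t* = 1.677; margin of error = 1.677 × 5.2467 = 8.7987.
5.1 ± 8.7987 → (-3.70, 13.90).

(-3.70, 13.90)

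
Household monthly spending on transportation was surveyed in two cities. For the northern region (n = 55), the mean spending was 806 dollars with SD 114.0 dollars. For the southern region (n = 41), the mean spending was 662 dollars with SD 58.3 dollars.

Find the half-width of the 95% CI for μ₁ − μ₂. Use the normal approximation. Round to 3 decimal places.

Standard errors of each mean: 114.0/√55 = 15.3718 and 58.3/√41 = 9.1049.
SE(x̄₁ − x̄₂) = √(15.3718² + 9.1049²) = 17.8659 for independent samples with unequal variances.
With z* = 1.960, the margin is 1.960 × 17.8659 = 35.0172.

35.017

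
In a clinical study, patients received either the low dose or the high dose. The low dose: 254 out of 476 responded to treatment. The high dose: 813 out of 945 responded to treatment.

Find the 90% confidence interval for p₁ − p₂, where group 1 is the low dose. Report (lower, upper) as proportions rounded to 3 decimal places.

Sample proportions: 254/476 = 0.5336, 813/945 = 0.8603.
Each SE is √(p̂(1−p̂)/n): √(0.5336·0.4664/476) = 0.02287 and √(0.8603·0.1397/945) = 0.01128.
SE(p̂₁ − p̂₂) = √(SE₁² + SE₂²) = √(0.0005230369 + 0.0001272384) = 0.02550, since the two samples are independent.
At 90% confidence z* = 1.645; margin = 1.645 × 0.02550 = 0.04195.
The difference is 0.5336 − 0.8603 = -0.3267, so the interval is -0.3267 ± 0.04195 = (-0.369, -0.285).

(-0.369, -0.285)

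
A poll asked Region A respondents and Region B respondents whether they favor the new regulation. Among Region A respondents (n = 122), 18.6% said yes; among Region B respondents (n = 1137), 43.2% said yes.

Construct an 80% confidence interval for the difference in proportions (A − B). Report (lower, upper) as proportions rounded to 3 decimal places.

Each SE is √(p̂(1−p̂)/n): √(0.1860·0.8140/122) = 0.03523 and √(0.4320·0.5680/1137) = 0.01469.
SE(p̂₁ − p̂₂) = √(SE₁² + SE₂²) = √(0.0012411529 + 0.0002157961) = 0.03817, since the two samples are independent.
At 80% confidence z* = 1.282; margin = 1.282 × 0.03817 = 0.04893.
The difference is 0.1860 − 0.4320 = -0.2460, so the interval is -0.2460 ± 0.04893 = (-0.295, -0.197).

(-0.295, -0.197)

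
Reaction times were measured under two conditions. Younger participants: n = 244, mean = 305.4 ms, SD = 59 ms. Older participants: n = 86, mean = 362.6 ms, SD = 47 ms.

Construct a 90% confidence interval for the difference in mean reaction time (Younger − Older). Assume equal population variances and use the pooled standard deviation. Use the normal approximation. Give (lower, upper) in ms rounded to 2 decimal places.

(-68.78, -45.62)

Pooled variance s_p² = [243·59² + 85·47²] / (244+86−2) = 3151.3659, so s_p = 56.1370.
SE_diff = s_p·√(1/n₁ + 1/n₂) = 56.1370·√(1/244 + 1/86) = 7.0398.
z* = 1.645; margin = 1.645 × 7.0398 = 11.5805.
Difference = 305.4 − 362.6 = -57.2000.
-57.2000 ± 11.5805 → (-68.78, -45.62).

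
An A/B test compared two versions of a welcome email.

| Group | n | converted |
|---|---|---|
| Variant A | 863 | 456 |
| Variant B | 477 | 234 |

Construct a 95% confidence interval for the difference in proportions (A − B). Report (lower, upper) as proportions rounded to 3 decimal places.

First, p̂₁ = 456/863 = 0.5284; p̂₂ = 234/477 = 0.4906.
The two standard errors are √(0.5284×0.4716/863) = 0.01699 and √(0.4906×0.5094/477) = 0.02289.
Because the samples are independent, SE_diff = √(0.01699² + 0.02289²) = 0.02851.
Using z* = 1.960 for 95%, ME = 1.960 × 0.02851 = 0.05588.
p̂₁ − p̂₂ = 0.0378; interval 0.0378 ± 0.05588 gives (-0.018, 0.094).

(-0.018, 0.094)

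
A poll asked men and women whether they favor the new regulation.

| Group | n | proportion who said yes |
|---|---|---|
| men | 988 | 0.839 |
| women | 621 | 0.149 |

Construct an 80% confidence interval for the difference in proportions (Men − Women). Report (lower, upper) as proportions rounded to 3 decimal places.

(0.666, 0.714)

The two standard errors are √(0.8390×0.1610/988) = 0.01169 and √(0.1490×0.8510/621) = 0.01429.
Because the samples are independent, SE_diff = √(0.01169² + 0.01429²) = 0.01846.
Using z* = 1.282 for 80%, ME = 1.282 × 0.01846 = 0.02367.
p̂₁ − p̂₂ = 0.6900; interval 0.6900 ± 0.02367 gives (0.666, 0.714).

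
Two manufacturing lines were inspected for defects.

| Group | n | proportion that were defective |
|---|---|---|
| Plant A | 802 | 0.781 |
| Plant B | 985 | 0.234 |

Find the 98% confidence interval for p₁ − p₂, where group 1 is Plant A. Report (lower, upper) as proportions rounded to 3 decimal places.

SE₁ = √(p̂₁(1−p̂₁)/n₁) = √(0.7810·0.2190/802) = 0.01460; SE₂ = √(0.2340·0.7660/985) = 0.01349.
Independent samples: SE of the difference = √(SE₁² + SE₂²) = √(0.00021316 + 0.0001819801) = 0.01988.
z* for 98% confidence is 2.326, so the margin of error is 2.326 × 0.01988 = 0.04624.
Point estimate p̂₁ − p̂₂ = 0.7810 − 0.2340 = 0.5470.
0.5470 ± 0.04624 → (0.501, 0.593).

(0.501, 0.593)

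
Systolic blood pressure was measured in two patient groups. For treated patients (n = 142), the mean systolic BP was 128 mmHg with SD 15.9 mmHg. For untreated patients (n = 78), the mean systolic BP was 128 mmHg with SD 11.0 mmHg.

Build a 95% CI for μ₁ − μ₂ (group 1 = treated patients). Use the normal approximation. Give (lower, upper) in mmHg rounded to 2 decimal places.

(-3.58, 3.58)

SE₁ = s₁/√n₁ = 15.9/√142 = 1.3343; SE₂ = 11.0/√78 = 1.2455.
Independent samples, unequal variances: SE_diff = √(SE₁² + SE₂²) = √(1.78035649 + 1.55127025) = 1.8253.
z* = 1.960, so margin of error = 1.960 × 1.8253 = 3.5776.
Difference in means = 128 − 128 = 0.0000.
0.0000 ± 3.5776 → (-3.58, 3.58).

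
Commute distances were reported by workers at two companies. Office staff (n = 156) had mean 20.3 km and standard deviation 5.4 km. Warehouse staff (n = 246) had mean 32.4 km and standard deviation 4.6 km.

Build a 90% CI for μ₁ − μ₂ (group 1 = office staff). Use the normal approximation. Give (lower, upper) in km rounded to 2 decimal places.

SE₁ = s₁/√n₁ = 5.4/√156 = 0.4323; SE₂ = 4.6/√246 = 0.2933.
Independent samples, unequal variances: SE_diff = √(SE₁² + SE₂²) = √(0.18688329 + 0.08602489) = 0.5224.
z* = 1.645, so margin of error = 1.645 × 0.5224 = 0.8593.
Difference in means = 20.3 − 32.4 = -12.1000.
-12.1000 ± 0.8593 → (-12.96, -11.24).

(-12.96, -11.24)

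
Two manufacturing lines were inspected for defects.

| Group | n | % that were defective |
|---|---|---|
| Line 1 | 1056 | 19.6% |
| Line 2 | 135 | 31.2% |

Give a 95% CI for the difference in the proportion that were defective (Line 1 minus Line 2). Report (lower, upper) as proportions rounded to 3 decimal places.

(-0.198, -0.034)

SE₁ = √(p̂₁(1−p̂₁)/n₁) = √(0.1960·0.8040/1056) = 0.01222; SE₂ = √(0.3120·0.6880/135) = 0.03988.
Independent samples: SE of the difference = √(SE₁² + SE₂²) = √(0.0001493284 + 0.0015904144) = 0.04171.
z* for 95% confidence is 1.960, so the margin of error is 1.960 × 0.04171 = 0.08175.
Point estimate p̂₁ − p̂₂ = 0.1960 − 0.3120 = -0.1160.
-0.1160 ± 0.08175 → (-0.198, -0.034).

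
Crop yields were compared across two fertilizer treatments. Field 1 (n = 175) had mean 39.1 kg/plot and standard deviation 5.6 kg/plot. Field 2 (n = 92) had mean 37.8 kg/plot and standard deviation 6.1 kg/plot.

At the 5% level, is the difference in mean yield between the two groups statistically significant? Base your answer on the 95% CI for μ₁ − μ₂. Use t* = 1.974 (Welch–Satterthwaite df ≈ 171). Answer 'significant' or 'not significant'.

not significant

Standard errors of each mean: 5.6/√175 = 0.4233 and 6.1/√92 = 0.6360.
SE(x̄₁ − x̄₂) = √(0.4233² + 0.6360²) = 0.7640 for independent samples with unequal variances.
With t* = 1.974, the margin is 1.974 × 0.7640 = 1.5081.
x̄₁ − x̄₂ = 39.1 − 37.8 = 1.3000; the interval is 1.3000 ± 1.5081 = (-0.2081, 2.8081).
The interval (-0.2081, 2.8081) contains 0, so the difference is not significant.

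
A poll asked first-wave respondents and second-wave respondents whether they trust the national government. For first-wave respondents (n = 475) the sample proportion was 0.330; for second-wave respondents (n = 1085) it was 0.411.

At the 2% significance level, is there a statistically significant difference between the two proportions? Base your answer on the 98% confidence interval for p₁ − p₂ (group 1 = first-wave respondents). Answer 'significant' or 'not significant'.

SE₁ = √(p̂₁(1−p̂₁)/n₁) = √(0.3300·0.6700/475) = 0.02157; SE₂ = √(0.4110·0.5890/1085) = 0.01494.
Independent samples: SE of the difference = √(SE₁² + SE₂²) = √(0.0004652649 + 0.0002232036) = 0.02624.
z* for 98% confidence is 2.326, so the margin of error is 2.326 × 0.02624 = 0.06103.
Point estimate p̂₁ − p̂₂ = 0.3300 − 0.4110 = -0.0810.
-0.0810 ± 0.06103 → (-0.14203, -0.01997).
The interval (-0.14203, -0.01997) does not contain 0, so the difference is significant.

significant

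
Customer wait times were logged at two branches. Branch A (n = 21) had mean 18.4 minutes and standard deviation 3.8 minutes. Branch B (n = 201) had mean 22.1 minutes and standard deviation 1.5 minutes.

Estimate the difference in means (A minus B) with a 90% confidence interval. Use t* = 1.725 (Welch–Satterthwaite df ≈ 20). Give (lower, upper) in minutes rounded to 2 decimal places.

Per-group SEs: s₁/√n₁ = 3.8/√21 = 0.8292, s₂/√n₂ = 1.5/√201 = 0.1058.
Unpooled SE of the difference: √(0.68757264 + 0.01119364) = 0.8359.
Margin of error = t* · SE = 1.725 × 0.8359 = 1.4419.
x̄₁ − x̄₂ = 18.4 − 22.1 = -3.7000.
CI: -3.7000 ± 1.4419 = (-5.14, -2.26).

(-5.14, -2.26)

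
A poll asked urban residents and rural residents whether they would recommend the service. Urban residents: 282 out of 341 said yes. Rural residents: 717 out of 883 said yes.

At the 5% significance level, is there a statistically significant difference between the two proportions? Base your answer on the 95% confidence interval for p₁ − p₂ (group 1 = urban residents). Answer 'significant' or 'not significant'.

p̂₁ = 282/341 = 0.8270 and p̂₂ = 717/883 = 0.8120.
SE₁ = √(p̂₁(1−p̂₁)/n₁) = √(0.8270·0.1730/341) = 0.02048; SE₂ = √(0.8120·0.1880/883) = 0.01315.
Independent samples: SE of the difference = √(SE₁² + SE₂²) = √(0.0004194304 + 0.0001729225) = 0.02434.
z* for 95% confidence is 1.960, so the margin of error is 1.960 × 0.02434 = 0.04771.
Point estimate p̂₁ − p̂₂ = 0.8270 − 0.8120 = 0.0150.
0.0150 ± 0.04771 → (-0.03271, 0.06271).
The interval (-0.03271, 0.06271) contains 0, so the difference is not significant.

not significant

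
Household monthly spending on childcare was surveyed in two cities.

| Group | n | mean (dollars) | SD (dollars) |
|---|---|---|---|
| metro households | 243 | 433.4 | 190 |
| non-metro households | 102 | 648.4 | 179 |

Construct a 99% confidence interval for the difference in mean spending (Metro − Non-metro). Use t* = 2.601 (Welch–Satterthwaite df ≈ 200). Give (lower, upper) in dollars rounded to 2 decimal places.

(-270.95, -159.05)

Per-group SEs: s₁/√n₁ = 190/√243 = 12.1885, s₂/√n₂ = 179/√102 = 17.7236.
Unpooled SE of the difference: √(148.55953225 + 314.12599696) = 21.5101.
Margin of error = t* · SE = 2.601 × 21.5101 = 55.9478.
x̄₁ − x̄₂ = 433.4 − 648.4 = -215.0000.
CI: -215.0000 ± 55.9478 = (-270.95, -159.05).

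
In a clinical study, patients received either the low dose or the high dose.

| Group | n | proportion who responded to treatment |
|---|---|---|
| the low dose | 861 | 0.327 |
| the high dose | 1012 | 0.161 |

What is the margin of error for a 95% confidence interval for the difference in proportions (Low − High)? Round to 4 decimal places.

0.0387

SE₁ = √(p̂₁(1−p̂₁)/n₁) = √(0.3270·0.6730/861) = 0.01599; SE₂ = √(0.1610·0.8390/1012) = 0.01155.
Independent samples: SE of the difference = √(SE₁² + SE₂²) = √(0.0002556801 + 0.0001334025) = 0.01973.
z* for 95% confidence is 1.960, so the margin of error is 1.960 × 0.01973 = 0.03867.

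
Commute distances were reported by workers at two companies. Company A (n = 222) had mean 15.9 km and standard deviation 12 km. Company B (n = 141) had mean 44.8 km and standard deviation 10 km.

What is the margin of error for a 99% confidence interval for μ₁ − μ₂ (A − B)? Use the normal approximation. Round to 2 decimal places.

3.00

SE₁ = s₁/√n₁ = 12/√222 = 0.8054; SE₂ = 10/√141 = 0.8422.
Independent samples, unequal variances: SE_diff = √(SE₁² + SE₂²) = √(0.64866916 + 0.70930084) = 1.1653.
z* = 2.576, so margin of error = 2.576 × 1.1653 = 3.0018.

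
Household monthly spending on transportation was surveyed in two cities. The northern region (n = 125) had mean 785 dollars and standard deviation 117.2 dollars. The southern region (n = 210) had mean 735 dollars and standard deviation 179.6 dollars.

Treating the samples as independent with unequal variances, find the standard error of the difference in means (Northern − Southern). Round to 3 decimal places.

SE₁ = s₁/√n₁ = 117.2/√125 = 10.4827; SE₂ = 179.6/√210 = 12.3936.
Independent samples, unequal variances: SE_diff = √(SE₁² + SE₂²) = √(109.88699929 + 153.60132096) = 16.2323.

16.232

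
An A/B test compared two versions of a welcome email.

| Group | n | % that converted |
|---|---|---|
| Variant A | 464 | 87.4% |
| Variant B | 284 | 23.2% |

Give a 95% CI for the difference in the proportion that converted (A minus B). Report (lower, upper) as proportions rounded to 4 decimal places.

(0.5844, 0.6996)

The two standard errors are √(0.8740×0.1260/464) = 0.01541 and √(0.2320×0.7680/284) = 0.02505.
Because the samples are independent, SE_diff = √(0.01541² + 0.02505²) = 0.02941.
Using z* = 1.960 for 95%, ME = 1.960 × 0.02941 = 0.05764.
p̂₁ − p̂₂ = 0.6420; interval 0.6420 ± 0.05764 gives (0.5844, 0.6996).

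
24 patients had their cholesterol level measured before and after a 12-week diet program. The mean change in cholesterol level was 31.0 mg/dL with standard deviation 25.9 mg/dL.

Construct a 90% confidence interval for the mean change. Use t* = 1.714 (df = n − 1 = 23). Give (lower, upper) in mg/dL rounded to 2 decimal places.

This is a matched-pairs design, so SE = s_d/√n = 25.9/√24 = 5.2868.
Margin = 1.714 × 5.2868 = 9.0616; the interval is 31.0 ± 9.0616 = (21.94, 40.06).

(21.94, 40.06)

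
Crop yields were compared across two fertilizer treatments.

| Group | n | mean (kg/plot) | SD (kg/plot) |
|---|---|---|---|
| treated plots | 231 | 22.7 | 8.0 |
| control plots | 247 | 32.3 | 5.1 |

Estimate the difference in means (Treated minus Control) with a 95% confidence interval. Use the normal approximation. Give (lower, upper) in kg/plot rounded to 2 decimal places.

(-10.81, -8.39)

Per-group SEs: s₁/√n₁ = 8.0/√231 = 0.5264, s₂/√n₂ = 5.1/√247 = 0.3245.
Unpooled SE of the difference: √(0.27709696 + 0.10530025) = 0.6184.
Margin of error = z* · SE = 1.960 × 0.6184 = 1.2121.
x̄₁ − x̄₂ = 22.7 − 32.3 = -9.6000.
CI: -9.6000 ± 1.2121 = (-10.81, -8.39).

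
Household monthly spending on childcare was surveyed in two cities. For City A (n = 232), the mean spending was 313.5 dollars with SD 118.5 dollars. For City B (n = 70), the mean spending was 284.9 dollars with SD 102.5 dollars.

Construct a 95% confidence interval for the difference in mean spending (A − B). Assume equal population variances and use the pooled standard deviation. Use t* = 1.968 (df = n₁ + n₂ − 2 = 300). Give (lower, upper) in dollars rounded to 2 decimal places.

(-2.27, 59.47)

Pooled variance s_p² = [231·118.5² + 69·102.5²] / (232+70−2) = 13228.9700, so s_p = 115.0173.
SE_diff = s_p·√(1/n₁ + 1/n₂) = 115.0173·√(1/232 + 1/70) = 15.6846.
t* = 1.968; margin = 1.968 × 15.6846 = 30.8673.
Difference = 313.5 − 284.9 = 28.6000.
28.6000 ± 30.8673 → (-2.27, 59.47).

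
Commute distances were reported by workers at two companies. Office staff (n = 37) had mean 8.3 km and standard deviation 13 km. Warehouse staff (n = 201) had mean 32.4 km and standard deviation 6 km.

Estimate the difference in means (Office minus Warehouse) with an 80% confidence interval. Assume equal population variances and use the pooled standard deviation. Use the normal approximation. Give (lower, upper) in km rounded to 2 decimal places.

s_p = √[((n₁−1)s₁² + (n₂−1)s₂²)/(n₁+n₂−2)] = √[(36·13² + 200·6²)/236] = 7.5025.
SE = 7.5025·√(1/37 + 1/201) = 1.3421.
With z* = 1.282, margin = 1.282 × 1.3421 = 1.7206.
x̄₁ − x̄₂ = 8.3 − 32.4 = -24.1000; interval -24.1000 ± 1.7206 = (-25.82, -22.38).

(-25.82, -22.38)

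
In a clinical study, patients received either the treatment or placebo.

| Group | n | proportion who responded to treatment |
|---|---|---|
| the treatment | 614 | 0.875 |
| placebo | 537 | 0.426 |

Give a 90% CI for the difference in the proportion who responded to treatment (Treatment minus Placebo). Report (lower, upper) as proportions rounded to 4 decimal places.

(0.4076, 0.4904)

Each SE is √(p̂(1−p̂)/n): √(0.8750·0.1250/614) = 0.01335 and √(0.4260·0.5740/537) = 0.02134.
SE(p̂₁ − p̂₂) = √(SE₁² + SE₂²) = √(0.0001782225 + 0.0004553956) = 0.02517, since the two samples are independent.
At 90% confidence z* = 1.645; margin = 1.645 × 0.02517 = 0.04140.
The difference is 0.8750 − 0.4260 = 0.4490, so the interval is 0.4490 ± 0.04140 = (0.4076, 0.4904).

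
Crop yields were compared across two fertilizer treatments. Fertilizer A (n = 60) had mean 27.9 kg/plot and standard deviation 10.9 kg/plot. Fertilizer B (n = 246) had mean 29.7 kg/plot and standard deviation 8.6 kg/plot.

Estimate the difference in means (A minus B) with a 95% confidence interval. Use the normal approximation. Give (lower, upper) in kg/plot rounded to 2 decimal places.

(-4.76, 1.16)

Standard errors of each mean: 10.9/√60 = 1.4072 and 8.6/√246 = 0.5483.
SE(x̄₁ − x̄₂) = √(1.4072² + 0.5483²) = 1.5102 for independent samples with unequal variances.
With z* = 1.960, the margin is 1.960 × 1.5102 = 2.9600.
x̄₁ − x̄₂ = 27.9 − 29.7 = -1.8000; the interval is -1.8000 ± 2.9600 = (-4.76, 1.16).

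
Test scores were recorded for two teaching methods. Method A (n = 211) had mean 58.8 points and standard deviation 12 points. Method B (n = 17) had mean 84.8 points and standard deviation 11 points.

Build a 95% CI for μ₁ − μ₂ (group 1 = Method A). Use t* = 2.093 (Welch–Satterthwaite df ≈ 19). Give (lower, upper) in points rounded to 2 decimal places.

(-31.85, -20.15)

SE₁ = s₁/√n₁ = 12/√211 = 0.8261; SE₂ = 11/√17 = 2.6679.
Independent samples, unequal variances: SE_diff = √(SE₁² + SE₂²) = √(0.68244121 + 7.11769041) = 2.7929.
t* = 2.093, so margin of error = 2.093 × 2.7929 = 5.8455.
Difference in means = 58.8 − 84.8 = -26.0000.
-26.0000 ± 5.8455 → (-31.85, -20.15).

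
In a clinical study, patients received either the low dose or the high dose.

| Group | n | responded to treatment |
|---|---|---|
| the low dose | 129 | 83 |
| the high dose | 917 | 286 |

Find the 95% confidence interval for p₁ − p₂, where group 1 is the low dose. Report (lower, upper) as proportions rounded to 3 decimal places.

p̂₁ = 83/129 = 0.6434 and p̂₂ = 286/917 = 0.3119.
SE₁ = √(p̂₁(1−p̂₁)/n₁) = √(0.6434·0.3566/129) = 0.04217; SE₂ = √(0.3119·0.6881/917) = 0.01530.
Independent samples: SE of the difference = √(SE₁² + SE₂²) = √(0.0017783089 + 0.00023409) = 0.04486.
z* for 95% confidence is 1.960, so the margin of error is 1.960 × 0.04486 = 0.08793.
Point estimate p̂₁ − p̂₂ = 0.6434 − 0.3119 = 0.3315.
0.3315 ± 0.08793 → (0.244, 0.419).

(0.244, 0.419)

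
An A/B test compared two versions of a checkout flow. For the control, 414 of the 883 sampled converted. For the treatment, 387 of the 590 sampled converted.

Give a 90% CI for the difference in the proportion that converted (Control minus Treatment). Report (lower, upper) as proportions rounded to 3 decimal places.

(-0.229, -0.145)

Sample proportions: 414/883 = 0.4689, 387/590 = 0.6559.
Each SE is √(p̂(1−p̂)/n): √(0.4689·0.5311/883) = 0.01679 and √(0.6559·0.3441/590) = 0.01956.
SE(p̂₁ − p̂₂) = √(SE₁² + SE₂²) = √(0.0002819041 + 0.0003825936) = 0.02578, since the two samples are independent.
At 90% confidence z* = 1.645; margin = 1.645 × 0.02578 = 0.04241.
The difference is 0.4689 − 0.6559 = -0.1870, so the interval is -0.1870 ± 0.04241 = (-0.229, -0.145).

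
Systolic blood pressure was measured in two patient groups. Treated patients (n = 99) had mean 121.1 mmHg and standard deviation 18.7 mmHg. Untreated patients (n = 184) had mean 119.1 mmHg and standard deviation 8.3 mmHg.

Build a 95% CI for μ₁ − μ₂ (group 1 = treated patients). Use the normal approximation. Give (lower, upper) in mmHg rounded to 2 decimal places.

Per-group SEs: s₁/√n₁ = 18.7/√99 = 1.8794, s₂/√n₂ = 8.3/√184 = 0.6119.
Unpooled SE of the difference: √(3.53214436 + 0.37442161) = 1.9765.
Margin of error = z* · SE = 1.960 × 1.9765 = 3.8739.
x̄₁ − x̄₂ = 121.1 − 119.1 = 2.0000.
CI: 2.0000 ± 3.8739 = (-1.87, 5.87).

(-1.87, 5.87)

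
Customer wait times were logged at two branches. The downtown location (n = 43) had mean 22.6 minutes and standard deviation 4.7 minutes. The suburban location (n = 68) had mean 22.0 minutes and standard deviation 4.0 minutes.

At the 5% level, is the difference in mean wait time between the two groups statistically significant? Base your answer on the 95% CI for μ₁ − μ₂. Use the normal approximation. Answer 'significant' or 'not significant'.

not significant

Per-group SEs: s₁/√n₁ = 4.7/√43 = 0.7167, s₂/√n₂ = 4.0/√68 = 0.4851.
Unpooled SE of the difference: √(0.51365889 + 0.23532201) = 0.8654.
Margin of error = z* · SE = 1.960 × 0.8654 = 1.6962.
x̄₁ − x̄₂ = 22.6 − 22.0 = 0.6000.
CI: 0.6000 ± 1.6962 = (-1.0962, 2.2962).
The interval (-1.0962, 2.2962) contains 0, so the difference is not significant.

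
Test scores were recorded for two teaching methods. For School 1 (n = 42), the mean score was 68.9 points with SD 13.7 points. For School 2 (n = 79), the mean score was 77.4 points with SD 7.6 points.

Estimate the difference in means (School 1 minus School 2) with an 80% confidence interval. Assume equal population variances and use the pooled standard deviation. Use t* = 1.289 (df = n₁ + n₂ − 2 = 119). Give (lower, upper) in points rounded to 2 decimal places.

Pooled variance s_p² = [41·13.7² + 78·7.6²] / (42+79−2) = 102.5258, so s_p = 10.1255.
SE_diff = s_p·√(1/n₁ + 1/n₂) = 10.1255·√(1/42 + 1/79) = 1.9336.
t* = 1.289; margin = 1.289 × 1.9336 = 2.4924.
Difference = 68.9 − 77.4 = -8.5000.
-8.5000 ± 2.4924 → (-10.99, -6.01).

(-10.99, -6.01)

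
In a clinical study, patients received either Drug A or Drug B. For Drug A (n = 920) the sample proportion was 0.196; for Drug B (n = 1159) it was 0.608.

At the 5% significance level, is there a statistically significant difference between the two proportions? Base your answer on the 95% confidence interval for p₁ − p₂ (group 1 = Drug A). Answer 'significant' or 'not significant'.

The two standard errors are √(0.1960×0.8040/920) = 0.01309 and √(0.6080×0.3920/1159) = 0.01434.
Because the samples are independent, SE_diff = √(0.01309² + 0.01434²) = 0.01942.
Using z* = 1.960 for 95%, ME = 1.960 × 0.01942 = 0.03806.
p̂₁ − p̂₂ = -0.4120; interval -0.4120 ± 0.03806 gives (-0.45006, -0.37394).
The interval (-0.45006, -0.37394) does not contain 0, so the difference is significant.

significant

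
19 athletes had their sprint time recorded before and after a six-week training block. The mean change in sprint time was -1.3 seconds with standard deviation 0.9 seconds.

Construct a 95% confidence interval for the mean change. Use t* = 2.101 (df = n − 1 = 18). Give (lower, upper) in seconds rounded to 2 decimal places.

Paired design: SE = s_d/√n = 0.9/√19 = 0.2065.
t* = 2.101; margin of error = 2.101 × 0.2065 = 0.4339.
-1.3 ± 0.4339 → (-1.73, -0.87).

(-1.73, -0.87)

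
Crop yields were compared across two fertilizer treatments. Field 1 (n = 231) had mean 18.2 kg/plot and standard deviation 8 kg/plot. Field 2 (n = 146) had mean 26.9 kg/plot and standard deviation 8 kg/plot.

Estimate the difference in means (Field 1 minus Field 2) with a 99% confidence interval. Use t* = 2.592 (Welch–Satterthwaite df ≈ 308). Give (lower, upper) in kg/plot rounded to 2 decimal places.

(-10.89, -6.51)

Standard errors of each mean: 8/√231 = 0.5264 and 8/√146 = 0.6621.
SE(x̄₁ − x̄₂) = √(0.5264² + 0.6621²) = 0.8459 for independent samples with unequal variances.
With t* = 2.592, the margin is 2.592 × 0.8459 = 2.1926.
x̄₁ − x̄₂ = 18.2 − 26.9 = -8.7000; the interval is -8.7000 ± 2.1926 = (-10.89, -6.51).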